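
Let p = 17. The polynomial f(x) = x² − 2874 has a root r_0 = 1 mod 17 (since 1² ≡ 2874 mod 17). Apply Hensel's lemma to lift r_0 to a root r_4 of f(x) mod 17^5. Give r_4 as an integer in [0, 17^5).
r_4 = 864247 (mod 1419857)

Hensel's recurrence: r_{i+1} = r_i − f(r_i)·(f′(r_i))^{-1} mod 17^{i+2}, with f′(x) = 2x. Iterate:
  r_0 = 1 (mod 17)
  r_1 = 137 (mod 289)
  r_2 = 4472 (mod 4913)
  r_3 = 29037 (mod 83521)
  r_4 = 864247 (mod 1419857)
Final: r_4 = 864247, and one checks f(r_4) ≡ 0 mod 17^5.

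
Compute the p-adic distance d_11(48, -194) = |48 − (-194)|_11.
d_11(48, -194) = 1/121

Step 1 — x − y = 48 − (-194) = 242. Step 2 — v_11(242) = 2 (factor: 242 = (11^2 · 2); the sign does not affect v_p). Step 3 — |x − y|_11 = 11^{-2} = 1/121.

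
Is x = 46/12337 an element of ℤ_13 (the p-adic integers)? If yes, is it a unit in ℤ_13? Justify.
x ∉ ℤ_13 (v_13(x) = -2 < 0)

ℤ_13 = {x ∈ ℚ_13 : v_13(x) ≥ 0} and ℤ_13^× = {x ∈ ℤ_13 : v_13(x) = 0}. Here v_13(46/12337) = v_13(num) − v_13(den) = -2; compare against these criteria.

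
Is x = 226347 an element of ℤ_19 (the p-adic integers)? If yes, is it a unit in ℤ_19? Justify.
x ∈ ℤ_19 but not a unit; v_19(x) = 3 > 0

ℤ_19 = {x ∈ ℚ_19 : v_19(x) ≥ 0} and ℤ_19^× = {x ∈ ℤ_19 : v_19(x) = 0}. Here v_19(226347) = v_19(num) − v_19(den) = 3; compare against these criteria.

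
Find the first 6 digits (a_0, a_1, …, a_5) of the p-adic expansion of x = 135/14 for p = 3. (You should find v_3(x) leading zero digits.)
(a_0, …, a_5) = (0, 0, 0, 1, 0, 1)

v_3(135/14) = 3, so a_0 = ... = a_2 = 0. Factor out: x = 3^3 · u with u = 5/14 a unit in ℤ_3. Expand u iteratively via a_{v+i} = u_i mod 3, u_{i+1} = (u_i − a_{v+i})/3:
  u_0 = 5/14;  a_3 = 1;  u_1 = (u_0 − 1)/3 = -3/14
  u_1 = -3/14;  a_4 = 0;  u_2 = (u_1 − 0)/3 = -1/14
  u_2 = -1/14;  a_5 = 1;  u_3 = (u_2 − 1)/3 = -5/14
Digits: (0, 0, 0, 1, 0, 1).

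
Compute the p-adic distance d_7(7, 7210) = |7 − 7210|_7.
d_7(7, 7210) = 1/2401

Step 1 — x − y = 7 − 7210 = -7203. Step 2 — v_7(-7203) = 4 (factor: -7203 = −(7^4 · 3); the sign does not affect v_p). Step 3 — |x − y|_7 = 7^{-4} = 1/2401.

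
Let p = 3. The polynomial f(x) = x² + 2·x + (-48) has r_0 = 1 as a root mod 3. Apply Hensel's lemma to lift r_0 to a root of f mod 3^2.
r_1 = 1 (mod 9)

Hensel: r_{i+1} = r_i − f(r_i)·(f′(r_i))^{-1} mod 3^{i+2}, f′(x) = 2x + 2. Iterate:
  r_0 = 1 (mod 3)
  r_1 = 1 (mod 9)
Final: r = 1 satisfies f(r) ≡ 0 mod 3^2.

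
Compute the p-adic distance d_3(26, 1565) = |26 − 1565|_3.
d_3(26, 1565) = 1/81

Step 1 — x − y = 26 − 1565 = -1539. Step 2 — v_3(-1539) = 4 (factor: -1539 = −(3^4 · 19); the sign does not affect v_p). Step 3 — |x − y|_3 = 3^{-4} = 1/81.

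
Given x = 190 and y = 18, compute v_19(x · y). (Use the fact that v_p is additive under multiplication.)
v_19(3420) = 1

v_p(x) = 1 (factor: 190 = 19^1 · 10); v_p(y) = 0 (factor: 18 = 19^0 · 18). Additivity: v_p(xy) = v_p(x) + v_p(y) = 1 + 0 = 1. (Direct check: xy = 3420 = 19^1 · (180).)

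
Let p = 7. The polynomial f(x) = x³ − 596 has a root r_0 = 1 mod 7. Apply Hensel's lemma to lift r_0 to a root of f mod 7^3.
r_2 = 232 (mod 343)

Hensel: r_{i+1} = r_i − f(r_i)/f′(r_i) mod 7^{i+2}, where f′(x) = 3x². Iterate:
  r_0 = 1 (mod 7)
  r_1 = 36 (mod 49)
  r_2 = 232 (mod 343)
Final: r = 232 with f(r) ≡ 0 mod 7^3.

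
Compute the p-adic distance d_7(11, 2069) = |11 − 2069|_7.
d_7(11, 2069) = 1/343

Step 1 — x − y = 11 − 2069 = -2058. Step 2 — v_7(-2058) = 3 (factor: -2058 = −(7^3 · 6); the sign does not affect v_p). Step 3 — |x − y|_7 = 7^{-3} = 1/343.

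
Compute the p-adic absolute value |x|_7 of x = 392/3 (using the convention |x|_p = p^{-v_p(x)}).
|392/3|_7 = 1/49

Step 1 — compute v_7(x) by factoring powers of 7 out of the numerator and denominator: v_7(392/3) = 2. Step 2 — apply |x|_p = p^{-v_p(x)} = 7^{-2} = 1/49.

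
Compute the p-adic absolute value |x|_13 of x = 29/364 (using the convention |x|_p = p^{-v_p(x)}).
|29/364|_13 = 13

Step 1 — compute v_13(x) by factoring powers of 13 out of the numerator and denominator: v_13(29/364) = -1. Step 2 — apply |x|_p = p^{-v_p(x)} = 13^{1} = 13.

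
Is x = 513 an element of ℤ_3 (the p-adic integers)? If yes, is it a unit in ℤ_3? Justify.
x ∈ ℤ_3 but not a unit; v_3(x) = 3 > 0

ℤ_3 = {x ∈ ℚ_3 : v_3(x) ≥ 0} and ℤ_3^× = {x ∈ ℤ_3 : v_3(x) = 0}. Here v_3(513) = v_3(num) − v_3(den) = 3; compare against these criteria.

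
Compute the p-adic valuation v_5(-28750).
v_5(-28750) = 4

v_5(n) is the largest exponent k such that 5^k divides n. Factor out: -28750 = -5^4 · 46. (Sign doesn't affect v_p.) So v_5(-28750) = 4.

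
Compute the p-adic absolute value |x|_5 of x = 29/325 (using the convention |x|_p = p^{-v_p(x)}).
|29/325|_5 = 25

Step 1 — compute v_5(x) by factoring powers of 5 out of the numerator and denominator: v_5(29/325) = -2. Step 2 — apply |x|_p = p^{-v_p(x)} = 5^{2} = 25.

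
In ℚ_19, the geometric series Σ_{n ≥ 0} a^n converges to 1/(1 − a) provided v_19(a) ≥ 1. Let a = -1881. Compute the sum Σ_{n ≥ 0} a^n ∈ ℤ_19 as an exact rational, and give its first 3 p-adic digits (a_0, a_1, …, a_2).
Σ a^n = 1/(1 − a) = 1/1882;  first 3 digits = (1, 15, 10)

v_19(a) = 1 ≥ 1, so the series converges in ℤ_19 to 1/(1 − a) = 1/(1 − (-1881)) = 1/1882. Expand this rational in ℤ_19: compute digits iteratively via d_i = x_i mod 19, x_{i+1} = (x_i − d_i)/19. The first 3 digits are (1, 15, 10).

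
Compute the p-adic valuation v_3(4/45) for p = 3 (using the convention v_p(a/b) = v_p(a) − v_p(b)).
v_3(4/45) = -2

Factor powers of 3 from the numerator and denominator of the reduced fraction: 4 = 3^0 · 4 and 45 = 3^2 · 5. Apply v_p(a/b) = v_p(a) − v_p(b): v_3(4/45) = 0 − 2 = -2.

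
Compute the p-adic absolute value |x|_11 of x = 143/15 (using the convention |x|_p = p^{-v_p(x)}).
|143/15|_11 = 1/11

Step 1 — compute v_11(x) by factoring powers of 11 out of the numerator and denominator: v_11(143/15) = 1. Step 2 — apply |x|_p = p^{-v_p(x)} = 11^{-1} = 1/11.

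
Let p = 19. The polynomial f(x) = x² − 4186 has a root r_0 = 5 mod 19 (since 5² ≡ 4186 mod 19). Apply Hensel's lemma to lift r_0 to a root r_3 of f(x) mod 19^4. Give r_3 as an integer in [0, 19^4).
r_3 = 103270 (mod 130321)

Hensel's recurrence: r_{i+1} = r_i − f(r_i)·(f′(r_i))^{-1} mod 19^{i+2}, with f′(x) = 2x. Iterate:
  r_0 = 5 (mod 19)
  r_1 = 24 (mod 361)
  r_2 = 385 (mod 6859)
  r_3 = 103270 (mod 130321)
Final: r_3 = 103270, and one checks f(r_3) ≡ 0 mod 19^4.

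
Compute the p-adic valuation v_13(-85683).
v_13(-85683) = 4

v_13(n) is the largest exponent k such that 13^k divides n. Factor out: -85683 = -13^4 · 3. (Sign doesn't affect v_p.) So v_13(-85683) = 4.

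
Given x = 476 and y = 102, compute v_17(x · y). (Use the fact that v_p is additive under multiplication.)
v_17(48552) = 2

v_p(x) = 1 (factor: 476 = 17^1 · 28); v_p(y) = 1 (factor: 102 = 17^1 · 6). Additivity: v_p(xy) = v_p(x) + v_p(y) = 1 + 1 = 2. (Direct check: xy = 48552 = 17^2 · (168).)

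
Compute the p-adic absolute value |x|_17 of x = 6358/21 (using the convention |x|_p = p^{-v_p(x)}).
|6358/21|_17 = 1/289

Step 1 — compute v_17(x) by factoring powers of 17 out of the numerator and denominator: v_17(6358/21) = 2. Step 2 — apply |x|_p = p^{-v_p(x)} = 17^{-2} = 1/289.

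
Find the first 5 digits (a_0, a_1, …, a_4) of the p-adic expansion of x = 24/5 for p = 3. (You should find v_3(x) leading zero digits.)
(a_0, …, a_4) = (0, 1, 2, 0, 1)

v_3(24/5) = 1, so a_0 = ... = a_0 = 0. Factor out: x = 3^1 · u with u = 8/5 a unit in ℤ_3. Expand u iteratively via a_{v+i} = u_i mod 3, u_{i+1} = (u_i − a_{v+i})/3:
  u_0 = 8/5;  a_1 = 1;  u_1 = (u_0 − 1)/3 = 1/5
  u_1 = 1/5;  a_2 = 2;  u_2 = (u_1 − 2)/3 = -3/5
  u_2 = -3/5;  a_3 = 0;  u_3 = (u_2 − 0)/3 = -1/5
  u_3 = -1/5;  a_4 = 1;  u_4 = (u_3 − 1)/3 = -2/5
Digits: (0, 1, 2, 0, 1).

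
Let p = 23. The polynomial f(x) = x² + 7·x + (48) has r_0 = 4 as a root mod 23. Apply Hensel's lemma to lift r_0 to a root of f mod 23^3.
r_2 = 10331 (mod 12167)

Hensel: r_{i+1} = r_i − f(r_i)·(f′(r_i))^{-1} mod 23^{i+2}, f′(x) = 2x + 7. Iterate:
  r_0 = 4 (mod 23)
  r_1 = 280 (mod 529)
  r_2 = 10331 (mod 12167)
Final: r = 10331 satisfies f(r) ≡ 0 mod 23^3.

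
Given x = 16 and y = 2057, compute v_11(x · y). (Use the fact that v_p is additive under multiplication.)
v_11(32912) = 2

v_p(x) = 0 (factor: 16 = 11^0 · 16); v_p(y) = 2 (factor: 2057 = 11^2 · 17). Additivity: v_p(xy) = v_p(x) + v_p(y) = 0 + 2 = 2. (Direct check: xy = 32912 = 11^2 · (272).)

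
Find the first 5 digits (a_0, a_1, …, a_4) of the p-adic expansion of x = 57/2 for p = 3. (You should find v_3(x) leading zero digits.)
(a_0, …, a_4) = (0, 2, 1, 2, 1)

v_3(57/2) = 1, so a_0 = ... = a_0 = 0. Factor out: x = 3^1 · u with u = 19/2 a unit in ℤ_3. Expand u iteratively via a_{v+i} = u_i mod 3, u_{i+1} = (u_i − a_{v+i})/3:
  u_0 = 19/2;  a_1 = 2;  u_1 = (u_0 − 2)/3 = 5/2
  u_1 = 5/2;  a_2 = 1;  u_2 = (u_1 − 1)/3 = 1/2
  u_2 = 1/2;  a_3 = 2;  u_3 = (u_2 − 2)/3 = -1/2
  u_3 = -1/2;  a_4 = 1;  u_4 = (u_3 − 1)/3 = -1/2
Digits: (0, 2, 1, 2, 1).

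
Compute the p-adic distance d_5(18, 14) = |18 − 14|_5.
d_5(18, 14) = 1

Step 1 — x − y = 18 − 14 = 4. Step 2 — v_5(4) = 0 (factor: 4 = (5^0 · 4); the sign does not affect v_p). Step 3 — |x − y|_5 = 5^{0} = 1.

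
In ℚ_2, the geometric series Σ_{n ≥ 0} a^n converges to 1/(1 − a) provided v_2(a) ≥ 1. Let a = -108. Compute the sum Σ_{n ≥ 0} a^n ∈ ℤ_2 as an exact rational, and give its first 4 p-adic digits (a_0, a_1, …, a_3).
Σ a^n = 1/(1 − a) = 1/109;  first 4 digits = (1, 0, 1, 0)

v_2(a) = 2 ≥ 1, so the series converges in ℤ_2 to 1/(1 − a) = 1/(1 − (-108)) = 1/109. Expand this rational in ℤ_2: compute digits iteratively via d_i = x_i mod 2, x_{i+1} = (x_i − d_i)/2. The first 4 digits are (1, 0, 1, 0).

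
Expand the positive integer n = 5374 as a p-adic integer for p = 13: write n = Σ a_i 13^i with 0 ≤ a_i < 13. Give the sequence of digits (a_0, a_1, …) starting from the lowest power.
(a_0, a_1, …) = (5, 10, 5, 2)

Repeated division by 13 gives the digits low-to-high: 5374 = 5 + 10·13^1 + 5·13^2 + 2·13^3. Digit sequence: (5, 10, 5, 2).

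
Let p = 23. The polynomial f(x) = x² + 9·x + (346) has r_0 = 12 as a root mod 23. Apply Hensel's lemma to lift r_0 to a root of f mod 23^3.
r_2 = 6935 (mod 12167)

Hensel: r_{i+1} = r_i − f(r_i)·(f′(r_i))^{-1} mod 23^{i+2}, f′(x) = 2x + 9. Iterate:
  r_0 = 12 (mod 23)
  r_1 = 58 (mod 529)
  r_2 = 6935 (mod 12167)
Final: r = 6935 satisfies f(r) ≡ 0 mod 23^3.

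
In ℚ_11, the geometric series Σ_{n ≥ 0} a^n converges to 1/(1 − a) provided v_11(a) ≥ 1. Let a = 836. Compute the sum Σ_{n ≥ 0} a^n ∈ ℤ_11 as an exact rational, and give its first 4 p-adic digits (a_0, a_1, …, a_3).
Σ a^n = 1/(1 − a) = -1/835;  first 4 digits = (1, 10, 7, 7)

v_11(a) = 1 ≥ 1, so the series converges in ℤ_11 to 1/(1 − a) = 1/(1 − 836) = -1/835. Expand this rational in ℤ_11: compute digits iteratively via d_i = x_i mod 11, x_{i+1} = (x_i − d_i)/11. The first 4 digits are (1, 10, 7, 7).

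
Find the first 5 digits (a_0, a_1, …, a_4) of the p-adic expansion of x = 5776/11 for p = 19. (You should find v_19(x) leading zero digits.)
(a_0, …, a_4) = (0, 0, 17, 13, 1)

v_19(5776/11) = 2, so a_0 = ... = a_1 = 0. Factor out: x = 19^2 · u with u = 16/11 a unit in ℤ_19. Expand u iteratively via a_{v+i} = u_i mod 19, u_{i+1} = (u_i − a_{v+i})/19:
  u_0 = 16/11;  a_2 = 17;  u_1 = (u_0 − 17)/19 = -9/11
  u_1 = -9/11;  a_3 = 13;  u_2 = (u_1 − 13)/19 = -8/11
  u_2 = -8/11;  a_4 = 1;  u_3 = (u_2 − 1)/19 = -1/11
Digits: (0, 0, 17, 13, 1).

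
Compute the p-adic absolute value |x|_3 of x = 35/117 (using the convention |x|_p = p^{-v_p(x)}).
|35/117|_3 = 9

Step 1 — compute v_3(x) by factoring powers of 3 out of the numerator and denominator: v_3(35/117) = -2. Step 2 — apply |x|_p = p^{-v_p(x)} = 3^{2} = 9.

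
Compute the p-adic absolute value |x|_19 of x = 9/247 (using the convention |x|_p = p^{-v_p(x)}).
|9/247|_19 = 19

Step 1 — compute v_19(x) by factoring powers of 19 out of the numerator and denominator: v_19(9/247) = -1. Step 2 — apply |x|_p = p^{-v_p(x)} = 19^{1} = 19.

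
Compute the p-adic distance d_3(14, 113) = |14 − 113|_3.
d_3(14, 113) = 1/9

Step 1 — x − y = 14 − 113 = -99. Step 2 — v_3(-99) = 2 (factor: -99 = −(3^2 · 11); the sign does not affect v_p). Step 3 — |x − y|_3 = 3^{-2} = 1/9.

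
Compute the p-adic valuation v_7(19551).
v_7(19551) = 3

v_7(n) is the largest exponent k such that 7^k divides n. Factor out: 19551 = 7^3 · 57. (Sign doesn't affect v_p.) So v_7(19551) = 3.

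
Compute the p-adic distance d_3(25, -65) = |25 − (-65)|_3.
d_3(25, -65) = 1/9

Step 1 — x − y = 25 − (-65) = 90. Step 2 — v_3(90) = 2 (factor: 90 = (3^2 · 10); the sign does not affect v_p). Step 3 — |x − y|_3 = 3^{-2} = 1/9.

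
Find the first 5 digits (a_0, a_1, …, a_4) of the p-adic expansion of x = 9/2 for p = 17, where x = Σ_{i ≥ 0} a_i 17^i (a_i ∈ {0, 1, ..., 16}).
(a_0, …, a_4) = (13, 8, 8, 8, 8)

v_17(9/2) = 0 (numerator and denominator both coprime to 17), so x ∈ ℤ_17^×. Compute digits iteratively via a_i = x_i mod 17, x_{i+1} = (x_i − a_i)/17, with x_0 = x:
  x_0 = 9/2;  a_0 = 13;  x_1 = (x_0 − 13)/17 = -1/2
  x_1 = -1/2;  a_1 = 8;  x_2 = (x_1 − 8)/17 = -1/2
  x_2 = -1/2;  a_2 = 8;  x_3 = (x_2 − 8)/17 = -1/2
  x_3 = -1/2;  a_3 = 8;  x_4 = (x_3 − 8)/17 = -1/2
  x_4 = -1/2;  a_4 = 8;  x_5 = (x_4 − 8)/17 = -1/2
Digits: (13, 8, 8, 8, 8).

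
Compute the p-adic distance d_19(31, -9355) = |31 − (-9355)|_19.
d_19(31, -9355) = 1/361

Step 1 — x − y = 31 − (-9355) = 9386. Step 2 — v_19(9386) = 2 (factor: 9386 = (19^2 · 26); the sign does not affect v_p). Step 3 — |x − y|_19 = 19^{-2} = 1/361.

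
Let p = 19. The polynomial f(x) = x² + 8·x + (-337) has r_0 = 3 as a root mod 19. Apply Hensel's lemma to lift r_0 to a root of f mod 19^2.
r_1 = 231 (mod 361)

Hensel: r_{i+1} = r_i − f(r_i)·(f′(r_i))^{-1} mod 19^{i+2}, f′(x) = 2x + 8. Iterate:
  r_0 = 3 (mod 19)
  r_1 = 231 (mod 361)
Final: r = 231 satisfies f(r) ≡ 0 mod 19^2.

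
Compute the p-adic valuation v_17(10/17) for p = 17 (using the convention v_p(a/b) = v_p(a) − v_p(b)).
v_17(10/17) = -1

Factor powers of 17 from the numerator and denominator of the reduced fraction: 10 = 17^0 · 10 and 17 = 17^1 · 1. Apply v_p(a/b) = v_p(a) − v_p(b): v_17(10/17) = 0 − 1 = -1.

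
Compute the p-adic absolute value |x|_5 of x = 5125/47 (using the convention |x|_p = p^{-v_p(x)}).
|5125/47|_5 = 1/125

Step 1 — compute v_5(x) by factoring powers of 5 out of the numerator and denominator: v_5(5125/47) = 3. Step 2 — apply |x|_p = p^{-v_p(x)} = 5^{-3} = 1/125.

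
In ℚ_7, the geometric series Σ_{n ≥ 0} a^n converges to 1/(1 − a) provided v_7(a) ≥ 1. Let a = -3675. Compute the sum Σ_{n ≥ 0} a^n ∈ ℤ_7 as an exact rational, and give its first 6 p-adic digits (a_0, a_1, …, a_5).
Σ a^n = 1/(1 − a) = 1/3676;  first 6 digits = (1, 0, 2, 3, 2, 5)

v_7(a) = 2 ≥ 1, so the series converges in ℤ_7 to 1/(1 − a) = 1/(1 − (-3675)) = 1/3676. Expand this rational in ℤ_7: compute digits iteratively via d_i = x_i mod 7, x_{i+1} = (x_i − d_i)/7. The first 6 digits are (1, 0, 2, 3, 2, 5).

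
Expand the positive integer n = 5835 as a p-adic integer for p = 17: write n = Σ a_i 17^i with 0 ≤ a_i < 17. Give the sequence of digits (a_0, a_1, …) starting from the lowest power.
(a_0, a_1, …) = (4, 3, 3, 1)

Repeated division by 17 gives the digits low-to-high: 5835 = 4 + 3·17^1 + 3·17^2 + 1·17^3. Digit sequence: (4, 3, 3, 1).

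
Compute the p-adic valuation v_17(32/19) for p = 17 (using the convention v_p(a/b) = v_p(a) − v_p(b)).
v_17(32/19) = 0

Factor powers of 17 from the numerator and denominator of the reduced fraction: 32 = 17^0 · 32 and 19 = 17^0 · 19. Apply v_p(a/b) = v_p(a) − v_p(b): v_17(32/19) = 0 − 0 = 0.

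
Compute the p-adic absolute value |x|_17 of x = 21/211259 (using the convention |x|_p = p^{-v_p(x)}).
|21/211259|_17 = 4913

Step 1 — compute v_17(x) by factoring powers of 17 out of the numerator and denominator: v_17(21/211259) = -3. Step 2 — apply |x|_p = p^{-v_p(x)} = 17^{3} = 4913.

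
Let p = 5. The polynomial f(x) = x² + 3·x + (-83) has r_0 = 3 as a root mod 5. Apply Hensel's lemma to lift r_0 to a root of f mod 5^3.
r_2 = 13 (mod 125)

Hensel: r_{i+1} = r_i − f(r_i)·(f′(r_i))^{-1} mod 5^{i+2}, f′(x) = 2x + 3. Iterate:
  r_0 = 3 (mod 5)
  r_1 = 13 (mod 25)
  r_2 = 13 (mod 125)
Final: r = 13 satisfies f(r) ≡ 0 mod 5^3.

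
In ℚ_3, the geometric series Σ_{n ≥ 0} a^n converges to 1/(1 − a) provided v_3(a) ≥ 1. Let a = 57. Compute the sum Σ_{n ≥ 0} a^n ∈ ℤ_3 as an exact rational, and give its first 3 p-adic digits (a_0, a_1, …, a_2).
Σ a^n = 1/(1 − a) = -1/56;  first 3 digits = (1, 1, 1)

v_3(a) = 1 ≥ 1, so the series converges in ℤ_3 to 1/(1 − a) = 1/(1 − 57) = -1/56. Expand this rational in ℤ_3: compute digits iteratively via d_i = x_i mod 3, x_{i+1} = (x_i − d_i)/3. The first 3 digits are (1, 1, 1).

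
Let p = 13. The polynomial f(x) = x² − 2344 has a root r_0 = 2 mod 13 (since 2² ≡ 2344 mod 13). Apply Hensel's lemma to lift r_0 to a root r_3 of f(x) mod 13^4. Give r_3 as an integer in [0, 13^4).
r_3 = 10051 (mod 28561)

Hensel's recurrence: r_{i+1} = r_i − f(r_i)·(f′(r_i))^{-1} mod 13^{i+2}, with f′(x) = 2x. Iterate:
  r_0 = 2 (mod 13)
  r_1 = 80 (mod 169)
  r_2 = 1263 (mod 2197)
  r_3 = 10051 (mod 28561)
Final: r_3 = 10051, and one checks f(r_3) ≡ 0 mod 13^4.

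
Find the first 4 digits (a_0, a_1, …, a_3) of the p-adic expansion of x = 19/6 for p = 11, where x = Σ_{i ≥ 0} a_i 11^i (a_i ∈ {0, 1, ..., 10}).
(a_0, …, a_3) = (5, 9, 1, 9)

v_11(19/6) = 0 (numerator and denominator both coprime to 11), so x ∈ ℤ_11^×. Compute digits iteratively via a_i = x_i mod 11, x_{i+1} = (x_i − a_i)/11, with x_0 = x:
  x_0 = 19/6;  a_0 = 5;  x_1 = (x_0 − 5)/11 = -1/6
  x_1 = -1/6;  a_1 = 9;  x_2 = (x_1 − 9)/11 = -5/6
  x_2 = -5/6;  a_2 = 1;  x_3 = (x_2 − 1)/11 = -1/6
  x_3 = -1/6;  a_3 = 9;  x_4 = (x_3 − 9)/11 = -5/6
Digits: (5, 9, 1, 9).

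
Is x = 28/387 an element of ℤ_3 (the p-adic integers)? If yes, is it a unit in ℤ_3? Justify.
x ∉ ℤ_3 (v_3(x) = -2 < 0)

ℤ_3 = {x ∈ ℚ_3 : v_3(x) ≥ 0} and ℤ_3^× = {x ∈ ℤ_3 : v_3(x) = 0}. Here v_3(28/387) = v_3(num) − v_3(den) = -2; compare against these criteria.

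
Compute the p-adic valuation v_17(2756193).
v_17(2756193) = 4

v_17(n) is the largest exponent k such that 17^k divides n. Factor out: 2756193 = 17^4 · 33. (Sign doesn't affect v_p.) So v_17(2756193) = 4.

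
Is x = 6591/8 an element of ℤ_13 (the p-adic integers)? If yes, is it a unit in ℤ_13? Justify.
x ∈ ℤ_13 but not a unit; v_13(x) = 3 > 0

ℤ_13 = {x ∈ ℚ_13 : v_13(x) ≥ 0} and ℤ_13^× = {x ∈ ℤ_13 : v_13(x) = 0}. Here v_13(6591/8) = v_13(num) − v_13(den) = 3; compare against these criteria.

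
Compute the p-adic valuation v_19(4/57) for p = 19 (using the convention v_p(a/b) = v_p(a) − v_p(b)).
v_19(4/57) = -1

Factor powers of 19 from the numerator and denominator of the reduced fraction: 4 = 19^0 · 4 and 57 = 19^1 · 3. Apply v_p(a/b) = v_p(a) − v_p(b): v_19(4/57) = 0 − 1 = -1.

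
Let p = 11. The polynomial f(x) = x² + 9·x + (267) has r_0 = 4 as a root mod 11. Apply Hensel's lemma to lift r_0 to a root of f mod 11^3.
r_2 = 939 (mod 1331)

Hensel: r_{i+1} = r_i − f(r_i)·(f′(r_i))^{-1} mod 11^{i+2}, f′(x) = 2x + 9. Iterate:
  r_0 = 4 (mod 11)
  r_1 = 92 (mod 121)
  r_2 = 939 (mod 1331)
Final: r = 939 satisfies f(r) ≡ 0 mod 11^3.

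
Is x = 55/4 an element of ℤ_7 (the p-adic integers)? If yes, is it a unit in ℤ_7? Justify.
x ∈ ℤ_7^× (unit); v_7(x) = 0

ℤ_7 = {x ∈ ℚ_7 : v_7(x) ≥ 0} and ℤ_7^× = {x ∈ ℤ_7 : v_7(x) = 0}. Here v_7(55/4) = v_7(num) − v_7(den) = 0; compare against these criteria.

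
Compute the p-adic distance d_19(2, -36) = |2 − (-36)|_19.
d_19(2, -36) = 1/19

Step 1 — x − y = 2 − (-36) = 38. Step 2 — v_19(38) = 1 (factor: 38 = (19^1 · 2); the sign does not affect v_p). Step 3 — |x − y|_19 = 19^{-1} = 1/19.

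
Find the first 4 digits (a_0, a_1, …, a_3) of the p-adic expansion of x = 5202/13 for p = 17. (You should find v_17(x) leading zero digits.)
(a_0, …, a_3) = (0, 0, 4, 9)

v_17(5202/13) = 2, so a_0 = ... = a_1 = 0. Factor out: x = 17^2 · u with u = 18/13 a unit in ℤ_17. Expand u iteratively via a_{v+i} = u_i mod 17, u_{i+1} = (u_i − a_{v+i})/17:
  u_0 = 18/13;  a_2 = 4;  u_1 = (u_0 − 4)/17 = -2/13
  u_1 = -2/13;  a_3 = 9;  u_2 = (u_1 − 9)/17 = -7/13
Digits: (0, 0, 4, 9).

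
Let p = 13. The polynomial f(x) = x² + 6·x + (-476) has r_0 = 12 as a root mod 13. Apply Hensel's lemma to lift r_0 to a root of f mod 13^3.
r_2 = 246 (mod 2197)

Hensel: r_{i+1} = r_i − f(r_i)·(f′(r_i))^{-1} mod 13^{i+2}, f′(x) = 2x + 6. Iterate:
  r_0 = 12 (mod 13)
  r_1 = 77 (mod 169)
  r_2 = 246 (mod 2197)
Final: r = 246 satisfies f(r) ≡ 0 mod 13^3.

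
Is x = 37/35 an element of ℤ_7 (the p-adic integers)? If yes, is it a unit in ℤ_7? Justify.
x ∉ ℤ_7 (v_7(x) = -1 < 0)

ℤ_7 = {x ∈ ℚ_7 : v_7(x) ≥ 0} and ℤ_7^× = {x ∈ ℤ_7 : v_7(x) = 0}. Here v_7(37/35) = v_7(num) − v_7(den) = -1; compare against these criteria.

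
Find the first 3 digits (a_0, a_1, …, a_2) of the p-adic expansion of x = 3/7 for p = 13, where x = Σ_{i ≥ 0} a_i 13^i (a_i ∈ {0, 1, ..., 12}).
(a_0, …, a_2) = (6, 7, 5)

v_13(3/7) = 0 (numerator and denominator both coprime to 13), so x ∈ ℤ_13^×. Compute digits iteratively via a_i = x_i mod 13, x_{i+1} = (x_i − a_i)/13, with x_0 = x:
  x_0 = 3/7;  a_0 = 6;  x_1 = (x_0 − 6)/13 = -3/7
  x_1 = -3/7;  a_1 = 7;  x_2 = (x_1 − 7)/13 = -4/7
  x_2 = -4/7;  a_2 = 5;  x_3 = (x_2 − 5)/13 = -3/7
Digits: (6, 7, 5).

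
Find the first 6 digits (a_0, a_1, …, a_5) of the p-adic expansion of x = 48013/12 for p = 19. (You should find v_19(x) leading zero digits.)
(a_0, …, a_5) = (0, 0, 0, 18, 7, 17)

v_19(48013/12) = 3, so a_0 = ... = a_2 = 0. Factor out: x = 19^3 · u with u = 7/12 a unit in ℤ_19. Expand u iteratively via a_{v+i} = u_i mod 19, u_{i+1} = (u_i − a_{v+i})/19:
  u_0 = 7/12;  a_3 = 18;  u_1 = (u_0 − 18)/19 = -11/12
  u_1 = -11/12;  a_4 = 7;  u_2 = (u_1 − 7)/19 = -5/12
  u_2 = -5/12;  a_5 = 17;  u_3 = (u_2 − 17)/19 = -11/12
Digits: (0, 0, 0, 18, 7, 17).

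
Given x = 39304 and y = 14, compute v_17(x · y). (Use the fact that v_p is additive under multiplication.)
v_17(550256) = 3

v_p(x) = 3 (factor: 39304 = 17^3 · 8); v_p(y) = 0 (factor: 14 = 17^0 · 14). Additivity: v_p(xy) = v_p(x) + v_p(y) = 3 + 0 = 3. (Direct check: xy = 550256 = 17^3 · (112).)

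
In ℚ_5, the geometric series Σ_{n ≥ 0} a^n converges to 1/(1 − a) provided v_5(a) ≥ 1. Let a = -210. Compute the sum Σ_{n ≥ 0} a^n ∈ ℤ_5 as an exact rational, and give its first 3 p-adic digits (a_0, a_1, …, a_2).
Σ a^n = 1/(1 − a) = 1/211;  first 3 digits = (1, 3, 0)

v_5(a) = 1 ≥ 1, so the series converges in ℤ_5 to 1/(1 − a) = 1/(1 − (-210)) = 1/211. Expand this rational in ℤ_5: compute digits iteratively via d_i = x_i mod 5, x_{i+1} = (x_i − d_i)/5. The first 3 digits are (1, 3, 0).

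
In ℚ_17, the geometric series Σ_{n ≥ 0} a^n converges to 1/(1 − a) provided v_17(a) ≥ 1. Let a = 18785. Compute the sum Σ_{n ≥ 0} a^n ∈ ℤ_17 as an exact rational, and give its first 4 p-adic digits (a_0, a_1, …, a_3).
Σ a^n = 1/(1 − a) = -1/18784;  first 4 digits = (1, 0, 14, 3)

v_17(a) = 2 ≥ 1, so the series converges in ℤ_17 to 1/(1 − a) = 1/(1 − 18785) = -1/18784. Expand this rational in ℤ_17: compute digits iteratively via d_i = x_i mod 17, x_{i+1} = (x_i − d_i)/17. The first 4 digits are (1, 0, 14, 3).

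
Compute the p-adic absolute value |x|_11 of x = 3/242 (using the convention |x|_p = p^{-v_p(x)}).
|3/242|_11 = 121

Step 1 — compute v_11(x) by factoring powers of 11 out of the numerator and denominator: v_11(3/242) = -2. Step 2 — apply |x|_p = p^{-v_p(x)} = 11^{2} = 121.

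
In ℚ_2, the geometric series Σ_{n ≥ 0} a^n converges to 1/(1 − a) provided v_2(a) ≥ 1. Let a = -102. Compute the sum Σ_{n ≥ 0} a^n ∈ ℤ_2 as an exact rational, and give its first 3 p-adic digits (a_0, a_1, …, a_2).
Σ a^n = 1/(1 − a) = 1/103;  first 3 digits = (1, 1, 1)

v_2(a) = 1 ≥ 1, so the series converges in ℤ_2 to 1/(1 − a) = 1/(1 − (-102)) = 1/103. Expand this rational in ℤ_2: compute digits iteratively via d_i = x_i mod 2, x_{i+1} = (x_i − d_i)/2. The first 3 digits are (1, 1, 1).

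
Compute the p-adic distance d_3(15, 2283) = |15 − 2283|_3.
d_3(15, 2283) = 1/81

Step 1 — x − y = 15 − 2283 = -2268. Step 2 — v_3(-2268) = 4 (factor: -2268 = −(3^4 · 28); the sign does not affect v_p). Step 3 — |x − y|_3 = 3^{-4} = 1/81.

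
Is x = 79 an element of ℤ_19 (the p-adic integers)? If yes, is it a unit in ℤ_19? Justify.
x ∈ ℤ_19^× (unit); v_19(x) = 0

ℤ_19 = {x ∈ ℚ_19 : v_19(x) ≥ 0} and ℤ_19^× = {x ∈ ℤ_19 : v_19(x) = 0}. Here v_19(79) = v_19(num) − v_19(den) = 0; compare against these criteria.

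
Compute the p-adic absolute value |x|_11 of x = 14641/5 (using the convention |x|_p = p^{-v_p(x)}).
|14641/5|_11 = 1/14641

Step 1 — compute v_11(x) by factoring powers of 11 out of the numerator and denominator: v_11(14641/5) = 4. Step 2 — apply |x|_p = p^{-v_p(x)} = 11^{-4} = 1/14641.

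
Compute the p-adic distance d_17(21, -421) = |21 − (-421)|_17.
d_17(21, -421) = 1/17

Step 1 — x − y = 21 − (-421) = 442. Step 2 — v_17(442) = 1 (factor: 442 = (17^1 · 26); the sign does not affect v_p). Step 3 — |x − y|_17 = 17^{-1} = 1/17.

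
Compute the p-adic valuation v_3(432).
v_3(432) = 3

v_3(n) is the largest exponent k such that 3^k divides n. Factor out: 432 = 3^3 · 16. (Sign doesn't affect v_p.) So v_3(432) = 3.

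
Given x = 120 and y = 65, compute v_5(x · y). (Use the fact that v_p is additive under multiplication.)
v_5(7800) = 2

v_p(x) = 1 (factor: 120 = 5^1 · 24); v_p(y) = 1 (factor: 65 = 5^1 · 13). Additivity: v_p(xy) = v_p(x) + v_p(y) = 1 + 1 = 2. (Direct check: xy = 7800 = 5^2 · (312).)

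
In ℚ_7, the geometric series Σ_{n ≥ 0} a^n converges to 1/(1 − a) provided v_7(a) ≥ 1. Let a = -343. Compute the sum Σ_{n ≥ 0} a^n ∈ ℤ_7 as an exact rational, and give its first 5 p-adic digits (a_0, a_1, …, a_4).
Σ a^n = 1/(1 − a) = 1/344;  first 5 digits = (1, 0, 0, 6, 6)

v_7(a) = 3 ≥ 1, so the series converges in ℤ_7 to 1/(1 − a) = 1/(1 − (-343)) = 1/344. Expand this rational in ℤ_7: compute digits iteratively via d_i = x_i mod 7, x_{i+1} = (x_i − d_i)/7. The first 5 digits are (1, 0, 0, 6, 6).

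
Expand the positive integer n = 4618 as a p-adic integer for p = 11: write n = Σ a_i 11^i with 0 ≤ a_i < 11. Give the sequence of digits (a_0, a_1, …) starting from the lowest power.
(a_0, a_1, …) = (9, 1, 5, 3)

Repeated division by 11 gives the digits low-to-high: 4618 = 9 + 1·11^1 + 5·11^2 + 3·11^3. Digit sequence: (9, 1, 5, 3).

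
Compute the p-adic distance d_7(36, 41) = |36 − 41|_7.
d_7(36, 41) = 1

Step 1 — x − y = 36 − 41 = -5. Step 2 — v_7(-5) = 0 (factor: -5 = −(7^0 · 5); the sign does not affect v_p). Step 3 — |x − y|_7 = 7^{0} = 1.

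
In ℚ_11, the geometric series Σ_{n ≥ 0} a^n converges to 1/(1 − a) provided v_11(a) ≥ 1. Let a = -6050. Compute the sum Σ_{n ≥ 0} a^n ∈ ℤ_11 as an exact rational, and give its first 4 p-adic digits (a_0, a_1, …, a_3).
Σ a^n = 1/(1 − a) = 1/6051;  first 4 digits = (1, 0, 5, 6)

v_11(a) = 2 ≥ 1, so the series converges in ℤ_11 to 1/(1 − a) = 1/(1 − (-6050)) = 1/6051. Expand this rational in ℤ_11: compute digits iteratively via d_i = x_i mod 11, x_{i+1} = (x_i − d_i)/11. The first 4 digits are (1, 0, 5, 6).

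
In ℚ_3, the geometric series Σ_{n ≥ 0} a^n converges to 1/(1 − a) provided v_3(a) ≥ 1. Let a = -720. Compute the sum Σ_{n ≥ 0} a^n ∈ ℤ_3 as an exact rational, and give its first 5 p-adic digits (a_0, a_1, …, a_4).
Σ a^n = 1/(1 − a) = 1/721;  first 5 digits = (1, 0, 1, 0, 1)

v_3(a) = 2 ≥ 1, so the series converges in ℤ_3 to 1/(1 − a) = 1/(1 − (-720)) = 1/721. Expand this rational in ℤ_3: compute digits iteratively via d_i = x_i mod 3, x_{i+1} = (x_i − d_i)/3. The first 5 digits are (1, 0, 1, 0, 1).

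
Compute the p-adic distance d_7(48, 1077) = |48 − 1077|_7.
d_7(48, 1077) = 1/343

Step 1 — x − y = 48 − 1077 = -1029. Step 2 — v_7(-1029) = 3 (factor: -1029 = −(7^3 · 3); the sign does not affect v_p). Step 3 — |x − y|_7 = 7^{-3} = 1/343.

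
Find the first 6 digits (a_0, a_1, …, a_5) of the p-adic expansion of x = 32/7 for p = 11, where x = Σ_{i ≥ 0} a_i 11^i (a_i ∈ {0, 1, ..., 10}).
(a_0, …, a_5) = (3, 8, 4, 9, 7, 4)

v_11(32/7) = 0 (numerator and denominator both coprime to 11), so x ∈ ℤ_11^×. Compute digits iteratively via a_i = x_i mod 11, x_{i+1} = (x_i − a_i)/11, with x_0 = x:
  x_0 = 32/7;  a_0 = 3;  x_1 = (x_0 − 3)/11 = 1/7
  x_1 = 1/7;  a_1 = 8;  x_2 = (x_1 − 8)/11 = -5/7
  x_2 = -5/7;  a_2 = 4;  x_3 = (x_2 − 4)/11 = -3/7
  x_3 = -3/7;  a_3 = 9;  x_4 = (x_3 − 9)/11 = -6/7
  x_4 = -6/7;  a_4 = 7;  x_5 = (x_4 − 7)/11 = -5/7
  x_5 = -5/7;  a_5 = 4;  x_6 = (x_5 − 4)/11 = -3/7
Digits: (3, 8, 4, 9, 7, 4).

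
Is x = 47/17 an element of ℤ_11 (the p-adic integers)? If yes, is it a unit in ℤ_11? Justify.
x ∈ ℤ_11^× (unit); v_11(x) = 0

ℤ_11 = {x ∈ ℚ_11 : v_11(x) ≥ 0} and ℤ_11^× = {x ∈ ℤ_11 : v_11(x) = 0}. Here v_11(47/17) = v_11(num) − v_11(den) = 0; compare against these criteria.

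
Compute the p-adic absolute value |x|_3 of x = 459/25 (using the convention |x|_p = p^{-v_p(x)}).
|459/25|_3 = 1/27

Step 1 — compute v_3(x) by factoring powers of 3 out of the numerator and denominator: v_3(459/25) = 3. Step 2 — apply |x|_p = p^{-v_p(x)} = 3^{-3} = 1/27.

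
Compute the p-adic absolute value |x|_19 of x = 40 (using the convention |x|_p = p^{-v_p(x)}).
|40|_19 = 1

Step 1 — compute v_19(x) by factoring powers of 19 out of the numerator and denominator: v_19(40) = 0. Step 2 — apply |x|_p = p^{-v_p(x)} = 19^{0} = 1.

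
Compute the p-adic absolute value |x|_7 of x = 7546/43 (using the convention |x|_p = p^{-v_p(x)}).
|7546/43|_7 = 1/343

Step 1 — compute v_7(x) by factoring powers of 7 out of the numerator and denominator: v_7(7546/43) = 3. Step 2 — apply |x|_p = p^{-v_p(x)} = 7^{-3} = 1/343.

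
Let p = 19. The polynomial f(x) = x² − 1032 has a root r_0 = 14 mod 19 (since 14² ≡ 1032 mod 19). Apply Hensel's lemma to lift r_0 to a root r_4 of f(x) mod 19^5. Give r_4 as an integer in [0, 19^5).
r_4 = 1996116 (mod 2476099)

Hensel's recurrence: r_{i+1} = r_i − f(r_i)·(f′(r_i))^{-1} mod 19^{i+2}, with f′(x) = 2x. Iterate:
  r_0 = 14 (mod 19)
  r_1 = 147 (mod 361)
  r_2 = 147 (mod 6859)
  r_3 = 41301 (mod 130321)
  r_4 = 1996116 (mod 2476099)
Final: r_4 = 1996116, and one checks f(r_4) ≡ 0 mod 19^5.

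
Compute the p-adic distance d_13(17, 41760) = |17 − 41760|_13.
d_13(17, 41760) = 1/2197

Step 1 — x − y = 17 − 41760 = -41743. Step 2 — v_13(-41743) = 3 (factor: -41743 = −(13^3 · 19); the sign does not affect v_p). Step 3 — |x − y|_13 = 13^{-3} = 1/2197.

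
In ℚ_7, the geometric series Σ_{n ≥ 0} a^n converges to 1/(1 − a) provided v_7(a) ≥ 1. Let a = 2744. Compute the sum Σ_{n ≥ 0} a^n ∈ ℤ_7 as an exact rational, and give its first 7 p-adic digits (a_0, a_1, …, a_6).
Σ a^n = 1/(1 − a) = -1/2743;  first 7 digits = (1, 0, 0, 1, 1, 0, 1)

v_7(a) = 3 ≥ 1, so the series converges in ℤ_7 to 1/(1 − a) = 1/(1 − 2744) = -1/2743. Expand this rational in ℤ_7: compute digits iteratively via d_i = x_i mod 7, x_{i+1} = (x_i − d_i)/7. The first 7 digits are (1, 0, 0, 1, 1, 0, 1).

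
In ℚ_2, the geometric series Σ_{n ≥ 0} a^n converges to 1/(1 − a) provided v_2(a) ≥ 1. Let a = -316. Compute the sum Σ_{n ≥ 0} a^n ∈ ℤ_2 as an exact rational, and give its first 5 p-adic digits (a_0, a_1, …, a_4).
Σ a^n = 1/(1 − a) = 1/317;  first 5 digits = (1, 0, 1, 0, 1)

v_2(a) = 2 ≥ 1, so the series converges in ℤ_2 to 1/(1 − a) = 1/(1 − (-316)) = 1/317. Expand this rational in ℤ_2: compute digits iteratively via d_i = x_i mod 2, x_{i+1} = (x_i − d_i)/2. The first 5 digits are (1, 0, 1, 0, 1).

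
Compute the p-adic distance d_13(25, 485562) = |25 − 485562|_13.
d_13(25, 485562) = 1/28561

Step 1 — x − y = 25 − 485562 = -485537. Step 2 — v_13(-485537) = 4 (factor: -485537 = −(13^4 · 17); the sign does not affect v_p). Step 3 — |x − y|_13 = 13^{-4} = 1/28561.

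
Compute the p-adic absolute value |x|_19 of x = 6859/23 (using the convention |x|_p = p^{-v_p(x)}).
|6859/23|_19 = 1/6859

Step 1 — compute v_19(x) by factoring powers of 19 out of the numerator and denominator: v_19(6859/23) = 3. Step 2 — apply |x|_p = p^{-v_p(x)} = 19^{-3} = 1/6859.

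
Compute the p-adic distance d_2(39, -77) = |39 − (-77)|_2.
d_2(39, -77) = 1/4

Step 1 — x − y = 39 − (-77) = 116. Step 2 — v_2(116) = 2 (factor: 116 = (2^2 · 29); the sign does not affect v_p). Step 3 — |x − y|_2 = 2^{-2} = 1/4.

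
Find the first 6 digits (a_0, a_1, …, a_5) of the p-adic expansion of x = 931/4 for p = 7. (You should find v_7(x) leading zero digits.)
(a_0, …, a_5) = (0, 0, 3, 2, 5, 1)

v_7(931/4) = 2, so a_0 = ... = a_1 = 0. Factor out: x = 7^2 · u with u = 19/4 a unit in ℤ_7. Expand u iteratively via a_{v+i} = u_i mod 7, u_{i+1} = (u_i − a_{v+i})/7:
  u_0 = 19/4;  a_2 = 3;  u_1 = (u_0 − 3)/7 = 1/4
  u_1 = 1/4;  a_3 = 2;  u_2 = (u_1 − 2)/7 = -1/4
  u_2 = -1/4;  a_4 = 5;  u_3 = (u_2 − 5)/7 = -3/4
  u_3 = -3/4;  a_5 = 1;  u_4 = (u_3 − 1)/7 = -1/4
Digits: (0, 0, 3, 2, 5, 1).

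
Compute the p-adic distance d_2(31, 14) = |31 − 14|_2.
d_2(31, 14) = 1

Step 1 — x − y = 31 − 14 = 17. Step 2 — v_2(17) = 0 (factor: 17 = (2^0 · 17); the sign does not affect v_p). Step 3 — |x − y|_2 = 2^{0} = 1.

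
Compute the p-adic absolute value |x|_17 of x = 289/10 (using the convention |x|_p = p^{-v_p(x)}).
|289/10|_17 = 1/289

Step 1 — compute v_17(x) by factoring powers of 17 out of the numerator and denominator: v_17(289/10) = 2. Step 2 — apply |x|_p = p^{-v_p(x)} = 17^{-2} = 1/289.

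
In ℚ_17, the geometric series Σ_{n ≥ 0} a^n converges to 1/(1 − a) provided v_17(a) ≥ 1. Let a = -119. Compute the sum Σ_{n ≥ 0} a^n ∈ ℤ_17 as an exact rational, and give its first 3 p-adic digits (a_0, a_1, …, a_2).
Σ a^n = 1/(1 − a) = 1/120;  first 3 digits = (1, 10, 14)

v_17(a) = 1 ≥ 1, so the series converges in ℤ_17 to 1/(1 − a) = 1/(1 − (-119)) = 1/120. Expand this rational in ℤ_17: compute digits iteratively via d_i = x_i mod 17, x_{i+1} = (x_i − d_i)/17. The first 3 digits are (1, 10, 14).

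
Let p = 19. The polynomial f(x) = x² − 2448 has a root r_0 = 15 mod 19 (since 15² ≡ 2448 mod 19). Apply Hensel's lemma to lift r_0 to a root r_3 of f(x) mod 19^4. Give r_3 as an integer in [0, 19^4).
r_3 = 45539 (mod 130321)

Hensel's recurrence: r_{i+1} = r_i − f(r_i)·(f′(r_i))^{-1} mod 19^{i+2}, with f′(x) = 2x. Iterate:
  r_0 = 15 (mod 19)
  r_1 = 53 (mod 361)
  r_2 = 4385 (mod 6859)
  r_3 = 45539 (mod 130321)
Final: r_3 = 45539, and one checks f(r_3) ≡ 0 mod 19^4.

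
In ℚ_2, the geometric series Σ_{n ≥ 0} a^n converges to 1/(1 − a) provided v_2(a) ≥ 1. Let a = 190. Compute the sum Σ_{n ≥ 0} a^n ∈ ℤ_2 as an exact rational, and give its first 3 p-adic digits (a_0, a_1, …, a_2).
Σ a^n = 1/(1 − a) = -1/189;  first 3 digits = (1, 1, 0)

v_2(a) = 1 ≥ 1, so the series converges in ℤ_2 to 1/(1 − a) = 1/(1 − 190) = -1/189. Expand this rational in ℤ_2: compute digits iteratively via d_i = x_i mod 2, x_{i+1} = (x_i − d_i)/2. The first 3 digits are (1, 1, 0).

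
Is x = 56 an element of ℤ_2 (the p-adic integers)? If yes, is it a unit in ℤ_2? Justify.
x ∈ ℤ_2 but not a unit; v_2(x) = 3 > 0

ℤ_2 = {x ∈ ℚ_2 : v_2(x) ≥ 0} and ℤ_2^× = {x ∈ ℤ_2 : v_2(x) = 0}. Here v_2(56) = v_2(num) − v_2(den) = 3; compare against these criteria.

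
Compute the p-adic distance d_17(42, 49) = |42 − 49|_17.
d_17(42, 49) = 1

Step 1 — x − y = 42 − 49 = -7. Step 2 — v_17(-7) = 0 (factor: -7 = −(17^0 · 7); the sign does not affect v_p). Step 3 — |x − y|_17 = 17^{0} = 1.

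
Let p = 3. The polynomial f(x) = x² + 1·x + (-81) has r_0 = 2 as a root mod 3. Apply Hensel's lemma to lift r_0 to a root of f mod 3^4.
r_3 = 80 (mod 81)

Hensel: r_{i+1} = r_i − f(r_i)·(f′(r_i))^{-1} mod 3^{i+2}, f′(x) = 2x + 1. Iterate:
  r_0 = 2 (mod 3)
  r_1 = 8 (mod 9)
  r_2 = 26 (mod 27)
  r_3 = 80 (mod 81)
Final: r = 80 satisfies f(r) ≡ 0 mod 3^4.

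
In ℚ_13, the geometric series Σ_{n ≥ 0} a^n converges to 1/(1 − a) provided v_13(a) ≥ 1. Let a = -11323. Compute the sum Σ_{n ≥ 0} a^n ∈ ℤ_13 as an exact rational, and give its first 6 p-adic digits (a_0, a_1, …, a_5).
Σ a^n = 1/(1 − a) = 1/11324;  first 6 digits = (1, 0, 11, 7, 3, 7)

v_13(a) = 2 ≥ 1, so the series converges in ℤ_13 to 1/(1 − a) = 1/(1 − (-11323)) = 1/11324. Expand this rational in ℤ_13: compute digits iteratively via d_i = x_i mod 13, x_{i+1} = (x_i − d_i)/13. The first 6 digits are (1, 0, 11, 7, 3, 7).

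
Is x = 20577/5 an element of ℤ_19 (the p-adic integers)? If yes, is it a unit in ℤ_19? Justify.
x ∈ ℤ_19 but not a unit; v_19(x) = 3 > 0

ℤ_19 = {x ∈ ℚ_19 : v_19(x) ≥ 0} and ℤ_19^× = {x ∈ ℤ_19 : v_19(x) = 0}. Here v_19(20577/5) = v_19(num) − v_19(den) = 3; compare against these criteria.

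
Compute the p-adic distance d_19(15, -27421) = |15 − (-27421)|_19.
d_19(15, -27421) = 1/6859

Step 1 — x − y = 15 − (-27421) = 27436. Step 2 — v_19(27436) = 3 (factor: 27436 = (19^3 · 4); the sign does not affect v_p). Step 3 — |x − y|_19 = 19^{-3} = 1/6859.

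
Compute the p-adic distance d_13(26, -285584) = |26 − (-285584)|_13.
d_13(26, -285584) = 1/28561

Step 1 — x − y = 26 − (-285584) = 285610. Step 2 — v_13(285610) = 4 (factor: 285610 = (13^4 · 10); the sign does not affect v_p). Step 3 — |x − y|_13 = 13^{-4} = 1/28561.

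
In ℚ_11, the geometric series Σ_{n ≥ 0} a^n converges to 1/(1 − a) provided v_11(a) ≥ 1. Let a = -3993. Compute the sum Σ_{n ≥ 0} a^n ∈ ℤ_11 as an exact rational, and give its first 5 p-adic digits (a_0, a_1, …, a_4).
Σ a^n = 1/(1 − a) = 1/3994;  first 5 digits = (1, 0, 0, 8, 10)

v_11(a) = 3 ≥ 1, so the series converges in ℤ_11 to 1/(1 − a) = 1/(1 − (-3993)) = 1/3994. Expand this rational in ℤ_11: compute digits iteratively via d_i = x_i mod 11, x_{i+1} = (x_i − d_i)/11. The first 5 digits are (1, 0, 0, 8, 10).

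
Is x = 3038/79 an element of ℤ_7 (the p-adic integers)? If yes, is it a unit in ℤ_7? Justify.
x ∈ ℤ_7 but not a unit; v_7(x) = 2 > 0

ℤ_7 = {x ∈ ℚ_7 : v_7(x) ≥ 0} and ℤ_7^× = {x ∈ ℤ_7 : v_7(x) = 0}. Here v_7(3038/79) = v_7(num) − v_7(den) = 2; compare against these criteria.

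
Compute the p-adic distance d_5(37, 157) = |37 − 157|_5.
d_5(37, 157) = 1/5

Step 1 — x − y = 37 − 157 = -120. Step 2 — v_5(-120) = 1 (factor: -120 = −(5^1 · 24); the sign does not affect v_p). Step 3 — |x − y|_5 = 5^{-1} = 1/5.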